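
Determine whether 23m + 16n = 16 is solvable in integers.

Step 1: Compute gcd(23, 16).
gcd(23, 16) = 1

Step 2: Check divisibility.
Does 1 divide 16? 16 = 1 x 16, so yes.

By the theorem on linear Diophantine equations, 23m + 16n = 16 has integer solutions if and only if gcd(23, 16) divides 16. Since 1 | 16, solutions exist.

Yes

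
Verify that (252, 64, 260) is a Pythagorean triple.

Compute a² + b² = 252² + 64² = 63504 + 4096 = 67600
Compute c² = 260² = 67600
Since 67600 = 67600, confirmed.

Yes, it is a Pythagorean triple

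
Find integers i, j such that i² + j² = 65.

We need to find integers i, j > 0 such that i² + j² = 65.
Trying i = 1: j² = 65 - 1² = 65 - 1 = 64
j = 8
Check: 1² + 8² = 1 + 64 = 65 ✓

65 = 1² + 8²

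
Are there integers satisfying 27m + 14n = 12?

Step 1: Compute gcd(27, 14).
gcd(27, 14) = 1

Step 2: Check divisibility.
Does 1 divide 12? 12 = 1 x 12, so yes.

By the theorem on linear Diophantine equations, 27m + 14n = 12 has integer solutions if and only if gcd(27, 14) divides 12. Since 1 | 12, solutions exist.

Yes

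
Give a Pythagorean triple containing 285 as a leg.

We need the other leg and hypotenuse such that 285² + x² = c².
Take x = 68, c = 293: 285² + 68² = 81225 + 4624 = 85849 = 293² ✓
Triple: (285, 68, 293)

(285, 68, 293)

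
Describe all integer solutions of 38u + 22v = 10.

Step 1: Compute gcd(38, 22) = 2.
Since 2 divides 10, solutions exist.

Step 2: Find a particular solution using extended Euclidean algorithm.
We get u₀ = -20, v₀ = 35.
Check: 38*-20 + 22*35 = 10 = 10 ✓

Step 3: Write the general solution.
u = -20 + (22/2)t = -20 + 11t
v = 35 - (38/2)t = 35 - 19t
for any integer t.

u = -20 + 11t, v = 35 - 19t for integer t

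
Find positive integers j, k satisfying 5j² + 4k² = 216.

Try small values of j and check whether (216 - 5j²)/4 is a perfect square.
j = 2: 5·2² = 20, so 4k² = 216 - 20 = 196, giving k² = 49, k = 7.
Check: 5·2² + 4·7² = 20 + 196 = 216 ✓

j = 2, k = 7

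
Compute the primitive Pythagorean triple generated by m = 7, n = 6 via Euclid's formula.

a = m² - n² = 7² - 6² = 49 - 36 = 13
b = 2mn = 2·7·6 = 84
c = m² + n² = 49 + 36 = 85
Verify: 13² + 84² = 169 + 7056 = 7225 = 85² ✓

(13, 84, 85)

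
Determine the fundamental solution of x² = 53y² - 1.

We need x² = 53y² - 1. Try successive y:
y = 1: x² = 53·1² - 1 = 52, not a perfect square
y = 2: x² = 53·2² - 1 = 211, not a perfect square
y = 3: x² = 53·3² - 1 = 476, not a perfect square
...
y = 25: x² = 53·25² - 1 = 33124 = 182² ✓
Check: 182² - 53·25² = 33124 - 33125 = -1 ✓

x = 182, y = 25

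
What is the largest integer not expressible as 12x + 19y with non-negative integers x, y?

For two coprime denominations a and b, the Frobenius number (largest value not representable as a non-negative combination) is ab - a - b.
Here gcd(12, 19) = 1, so they are coprime.
F(12, 19) = 12·19 - 12 - 19 = 228 - 31 = 197

197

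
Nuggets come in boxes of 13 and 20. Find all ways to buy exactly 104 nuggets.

We need non-negative integers (x, y) with 13x + 20y = 104.
For each x in 0..8, check if 104 - 13x is a non-negative multiple of 20.
x = 8: 20y = 0, y = 0 ✓

(8 boxes of 13, 0 boxes of 20)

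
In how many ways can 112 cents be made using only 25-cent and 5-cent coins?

We need non-negative integers (x, y) with 25x + 5y = 112.
For each x from 0 to 4, check if (112 - 25x) is a non-negative multiple of 5.
Solutions (x, y): none
Count: 0

0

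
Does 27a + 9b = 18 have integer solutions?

Step 1: Compute gcd(27, 9).
gcd(27, 9) = 9

Step 2: Check divisibility.
Does 9 divide 18? 18 = 9 x 2, so yes.

By the theorem on linear Diophantine equations, 27a + 9b = 18 has integer solutions if and only if gcd(27, 9) divides 18. Since 9 | 18, solutions exist.

Yes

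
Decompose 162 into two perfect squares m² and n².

We need to find integers m, n > 0 such that m² + n² = 162.
Trying m = 9: n² = 162 - 9² = 162 - 81 = 81
n = 9
Check: 9² + 9² = 81 + 81 = 162 ✓

162 = 9² + 9²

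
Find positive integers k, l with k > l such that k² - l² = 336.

Factor: k² - l² = (k+l)(k-l) = 336.
We need two factors of 336 with the same parity.
Use k+l = 168 and k-l = 2 (product 168·2 = 336).
Adding: 2k = 170, so k = 85.
Subtracting: 2l = 166, so l = 83.
Check: 85² - 83² = 7225 - 6889 = 336 ✓

k = 85, l = 83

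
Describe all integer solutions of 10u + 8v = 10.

Step 1: Compute gcd(10, 8) = 2.
Since 2 divides 10, solutions exist.

Step 2: Find a particular solution using extended Euclidean algorithm.
We get u₀ = 5, v₀ = -5.
Check: 10*5 + 8*-5 = 10 = 10 ✓

Step 3: Write the general solution.
u = 5 + (8/2)t = 5 + 4t
v = -5 - (10/2)t = -5 - 5t
for any integer t.

u = 5 + 4t, v = -5 - 5t for integer t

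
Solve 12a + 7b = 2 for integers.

Step 1: Check solvability.
gcd(12, 7) = 1
Since 1 divides 2, solutions exist.

Step 2: Apply extended Euclidean algorithm to find gcd.
We find integers such that 12*x0 + 7*y0 = 1

Step 3: Scale the particular solution.
Multiply by 2/1 = 2:
a = 6, b = -10

Step 4: Verify.
12*(6) + 7*(-10) = 2 = 2 ✓

a = 6, b = -10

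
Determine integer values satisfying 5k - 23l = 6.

Step 1: Check solvability.
gcd(5, 23) = 1
Since 1 divides 6, solutions exist.

Step 2: Apply extended Euclidean algorithm to find gcd.
We find integers such that 5*x0 + 23*y0 = 1

Step 3: Scale the particular solution.
Multiply by 6/1 = 6:
k = -54, l = -12

Step 4: Verify.
5*(-54) - 23*(-12) = 6 = 6 ✓

k = -54, l = -12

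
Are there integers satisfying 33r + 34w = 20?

Step 1: Compute gcd(33, 34).
gcd(33, 34) = 1

Step 2: Check divisibility.
Does 1 divide 20? 20 = 1 x 20, so yes.

By the theorem on linear Diophantine equations, 33r + 34w = 20 has integer solutions if and only if gcd(33, 34) divides 20. Since 1 | 20, solutions exist.

Yes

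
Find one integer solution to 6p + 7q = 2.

Step 1: Check solvability.
gcd(6, 7) = 1
Since 1 divides 2, solutions exist.

Step 2: Apply extended Euclidean algorithm to find gcd.
We find integers such that 6*x0 + 7*y0 = 1

Step 3: Scale the particular solution.
Multiply by 2/1 = 2:
p = -2, q = 2

Step 4: Verify.
6*(-2) + 7*(2) = 2 = 2 ✓

p = -2, q = 2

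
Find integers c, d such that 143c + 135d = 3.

Step 1: Check solvability.
gcd(143, 135) = 1
Since 1 divides 3, solutions exist.

Step 2: Apply extended Euclidean algorithm to find gcd.
We find integers such that 143*x0 + 135*y0 = 1

Step 3: Scale the particular solution.
Multiply by 3/1 = 3:
c = 51, d = -54

Step 4: Verify.
143*(51) + 135*(-54) = 3 = 3 ✓

c = 51, d = -54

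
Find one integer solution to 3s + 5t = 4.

Step 1: Check solvability.
gcd(3, 5) = 1
Since 1 divides 4, solutions exist.

Step 2: Apply extended Euclidean algorithm to find gcd.
We find integers such that 3*x0 + 5*y0 = 1

Step 3: Scale the particular solution.
Multiply by 4/1 = 4:
s = 8, t = -4

Step 4: Verify.
3*(8) + 5*(-4) = 4 = 4 ✓

s = 8, t = -4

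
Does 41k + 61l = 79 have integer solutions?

Step 1: Compute gcd(41, 61).
gcd(41, 61) = 1

Step 2: Check divisibility.
Does 1 divide 79? 79 = 1 x 79, so yes.

By the theorem on linear Diophantine equations, 41k + 61l = 79 has integer solutions if and only if gcd(41, 61) divides 79. Since 1 | 79, solutions exist.

Yes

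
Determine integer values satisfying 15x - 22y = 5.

Step 1: Check solvability.
gcd(15, 22) = 1
Since 1 divides 5, solutions exist.

Step 2: Apply extended Euclidean algorithm to find gcd.
We find integers such that 15*x0 + 22*y0 = 1

Step 3: Scale the particular solution.
Multiply by 5/1 = 5:
x = 15, y = 10

Step 4: Verify.
15*(15) - 22*(10) = 5 = 5 ✓

x = 15, y = 10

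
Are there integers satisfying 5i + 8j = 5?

Step 1: Compute gcd(5, 8).
gcd(5, 8) = 1

Step 2: Check divisibility.
Does 1 divide 5? 5 = 1 x 5, so yes.

By the theorem on linear Diophantine equations, 5i + 8j = 5 has integer solutions if and only if gcd(5, 8) divides 5. Since 1 | 5, solutions exist.

Yes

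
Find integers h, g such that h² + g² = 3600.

We need to find integers h, g > 0 such that h² + g² = 3600.
Trying h = 36: g² = 3600 - 36² = 3600 - 1296 = 2304
g = 48
Check: 36² + 48² = 1296 + 2304 = 3600 ✓

3600 = 36² + 48²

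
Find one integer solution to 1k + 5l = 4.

Step 1: Check solvability.
gcd(1, 5) = 1
Since 1 divides 4, solutions exist.

Step 2: Apply extended Euclidean algorithm to find gcd.
We find integers such that 1*x0 + 5*y0 = 1

Step 3: Scale the particular solution.
Multiply by 4/1 = 4:
k = 4, l = 0

Step 4: Verify.
1*(4) + 5*(0) = 4 = 4 ✓

k = 4, l = 0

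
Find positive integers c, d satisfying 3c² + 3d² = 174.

Try small values of c and check whether (174 - 3c²)/3 is a perfect square.
c = 7: 3·7² = 147, so 3d² = 174 - 147 = 27, giving d² = 9, d = 3.
Check: 3·7² + 3·3² = 147 + 27 = 174 ✓

c = 7, d = 3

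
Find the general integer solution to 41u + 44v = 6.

Step 1: Compute gcd(41, 44) = 1.
Since 1 divides 6, solutions exist.

Step 2: Find a particular solution using extended Euclidean algorithm.
We get u₀ = -90, v₀ = 84.
Check: 41*-90 + 44*84 = 6 = 6 ✓

Step 3: Write the general solution.
u = -90 + (44/1)t = -90 + 44t
v = 84 - (41/1)t = 84 - 41t
for any integer t.

u = -90 + 44t, v = 84 - 41t for integer t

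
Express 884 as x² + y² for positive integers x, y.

We need to find integers x, y > 0 such that x² + y² = 884.
Trying x = 10: y² = 884 - 10² = 884 - 100 = 784
y = 28
Check: 10² + 28² = 100 + 784 = 884 ✓

884 = 10² + 28²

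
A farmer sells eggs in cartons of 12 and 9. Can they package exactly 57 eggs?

We need non-negative a, b with 12a + 9b = 57.
gcd(12, 9) = 3 divides 57.
Try a = 1: 9b = 57 - 12 = 45, so b = 5.
One way: 1 cartons of 12 and 5 cartons of 9.

Yes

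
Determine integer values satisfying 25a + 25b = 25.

Step 1: Check solvability.
gcd(25, 25) = 25
Since 25 divides 25, solutions exist.

Step 2: Apply extended Euclidean algorithm to find gcd.
We find integers such that 25*x0 + 25*y0 = 25

Step 3: Scale the particular solution.
Multiply by 25/25 = 1:
a = 0, b = 1

Step 4: Verify.
25*(0) + 25*(1) = 25 = 25 ✓

a = 0, b = 1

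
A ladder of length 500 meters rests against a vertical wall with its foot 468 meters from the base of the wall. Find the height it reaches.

The ladder, wall, and ground form a right triangle with hypotenuse 500 and one leg 468.
By the Pythagorean theorem: h² = 500² - 468² = 250000 - 219024 = 30976
h = √30976 = 176 meters

176 meters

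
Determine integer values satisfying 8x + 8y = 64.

Step 1: Check solvability.
gcd(8, 8) = 8
Since 8 divides 64, solutions exist.

Step 2: Apply extended Euclidean algorithm to find gcd.
We find integers such that 8*x0 + 8*y0 = 8

Step 3: Scale the particular solution.
Multiply by 64/8 = 8:
x = 0, y = 8

Step 4: Verify.
8*(0) + 8*(8) = 64 = 64 ✓

x = 0, y = 8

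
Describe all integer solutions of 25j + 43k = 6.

Step 1: Compute gcd(25, 43) = 1.
Since 1 divides 6, solutions exist.

Step 2: Find a particular solution using extended Euclidean algorithm.
We get j₀ = -72, k₀ = 42.
Check: 25*-72 + 43*42 = 6 = 6 ✓

Step 3: Write the general solution.
j = -72 + (43/1)t = -72 + 43t
k = 42 - (25/1)t = 42 - 25t
for any integer t.

j = -72 + 43t, k = 42 - 25t for integer t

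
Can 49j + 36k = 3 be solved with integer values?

Step 1: Compute gcd(49, 36).
gcd(49, 36) = 1

Step 2: Check divisibility.
Does 1 divide 3? 3 = 1 x 3, so yes.

By the theorem on linear Diophantine equations, 49j + 36k = 3 has integer solutions if and only if gcd(49, 36) divides 3. Since 1 | 3, solutions exist.

Yes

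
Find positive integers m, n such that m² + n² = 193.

Search for m with 193 - m² a perfect square.
m = 7: 193 - 7² = 193 - 49 = 144 = 12² ✓
So m = 7, n = 12.

m = 7, n = 12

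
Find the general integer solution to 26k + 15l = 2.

Step 1: Compute gcd(26, 15) = 1.
Since 1 divides 2, solutions exist.

Step 2: Find a particular solution using extended Euclidean algorithm.
We get k₀ = -8, l₀ = 14.
Check: 26*-8 + 15*14 = 2 = 2 ✓

Step 3: Write the general solution.
k = -8 + (15/1)t = -8 + 15t
l = 14 - (26/1)t = 14 - 26t
for any integer t.

k = -8 + 15t, l = 14 - 26t for integer t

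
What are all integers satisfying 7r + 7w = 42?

Step 1: Compute gcd(7, 7) = 7.
Since 7 divides 42, solutions exist.

Step 2: Find a particular solution using extended Euclidean algorithm.
We get r₀ = 0, w₀ = 6.
Check: 7*0 + 7*6 = 42 = 42 ✓

Step 3: Write the general solution.
r = 0 + (7/7)t = 0 + 1t
w = 6 - (7/7)t = 6 - 1t
for any integer t.

r = 0 + 1t, w = 6 - 1t for integer t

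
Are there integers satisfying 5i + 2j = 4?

Step 1: Compute gcd(5, 2).
gcd(5, 2) = 1

Step 2: Check divisibility.
Does 1 divide 4? 4 = 1 x 4, so yes.

By the theorem on linear Diophantine equations, 5i + 2j = 4 has integer solutions if and only if gcd(5, 2) divides 4. Since 1 | 4, solutions exist.

Yes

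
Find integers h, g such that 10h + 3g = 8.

Step 1: Check solvability.
gcd(10, 3) = 1
Since 1 divides 8, solutions exist.

Step 2: Apply extended Euclidean algorithm to find gcd.
We find integers such that 10*x0 + 3*y0 = 1

Step 3: Scale the particular solution.
Multiply by 8/1 = 8:
h = 8, g = -24

Step 4: Verify.
10*(8) + 3*(-24) = 8 = 8 ✓

h = 8, g = -24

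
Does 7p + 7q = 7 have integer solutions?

Step 1: Compute gcd(7, 7).
gcd(7, 7) = 7

Step 2: Check divisibility.
Does 7 divide 7? 7 = 7 x 1, so yes.

By the theorem on linear Diophantine equations, 7p + 7q = 7 has integer solutions if and only if gcd(7, 7) divides 7. Since 7 | 7, solutions exist.

Yes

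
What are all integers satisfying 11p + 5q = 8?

Step 1: Compute gcd(11, 5) = 1.
Since 1 divides 8, solutions exist.

Step 2: Find a particular solution using extended Euclidean algorithm.
We get p₀ = 8, q₀ = -16.
Check: 11*8 + 5*-16 = 8 = 8 ✓

Step 3: Write the general solution.
p = 8 + (5/1)t = 8 + 5t
q = -16 - (11/1)t = -16 - 11t
for any integer t.

p = 8 + 5t, q = -16 - 11t for integer t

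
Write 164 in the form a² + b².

We need to find integers a, b > 0 such that a² + b² = 164.
Trying a = 8: b² = 164 - 8² = 164 - 64 = 100
b = 10
Check: 8² + 10² = 64 + 100 = 164 ✓

164 = 8² + 10²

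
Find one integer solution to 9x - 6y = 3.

Step 1: Check solvability.
gcd(9, 6) = 3
Since 3 divides 3, solutions exist.

Step 2: Apply extended Euclidean algorithm to find gcd.
We find integers such that 9*x0 + 6*y0 = 3

Step 3: Scale the particular solution.
Multiply by 3/3 = 1:
x = 1, y = 1

Step 4: Verify.
9*(1) - 6*(1) = 3 = 3 ✓

x = 1, y = 1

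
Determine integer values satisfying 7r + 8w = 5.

Step 1: Check solvability.
gcd(7, 8) = 1
Since 1 divides 5, solutions exist.

Step 2: Apply extended Euclidean algorithm to find gcd.
We find integers such that 7*x0 + 8*y0 = 1

Step 3: Scale the particular solution.
Multiply by 5/1 = 5:
r = -5, w = 5

Step 4: Verify.
7*(-5) + 8*(5) = 5 = 5 ✓

r = -5, w = 5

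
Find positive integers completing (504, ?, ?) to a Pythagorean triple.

We need the other leg and hypotenuse such that 504² + x² = c².
Take x = 703, c = 865: 504² + 703² = 254016 + 494209 = 748225 = 865² ✓
Triple: (703, 504, 865)

(703, 504, 865)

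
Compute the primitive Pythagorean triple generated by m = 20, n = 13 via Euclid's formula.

a = m² - n² = 20² - 13² = 400 - 169 = 231
b = 2mn = 2·20·13 = 520
c = m² + n² = 400 + 169 = 569
Verify: 231² + 520² = 53361 + 270400 = 323761 = 569² ✓

(231, 520, 569)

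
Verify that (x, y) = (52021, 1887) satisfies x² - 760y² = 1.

Compute x² = 52021² = 2706184441
Compute 760y² = 760·1887² = 760·3560769 = 2706184440
x² - 760y² = 2706184441 - 2706184440 = 1
Since this equals 1, (52021, 1887) is a solution.

Yes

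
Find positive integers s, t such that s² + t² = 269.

Search for s with 269 - s² a perfect square.
s = 10: 269 - 10² = 269 - 100 = 169 = 13² ✓
So s = 10, t = 13.

s = 10, t = 13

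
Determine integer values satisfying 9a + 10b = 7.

Step 1: Check solvability.
gcd(9, 10) = 1
Since 1 divides 7, solutions exist.

Step 2: Apply extended Euclidean algorithm to find gcd.
We find integers such that 9*x0 + 10*y0 = 1

Step 3: Scale the particular solution.
Multiply by 7/1 = 7:
a = -7, b = 7

Step 4: Verify.
9*(-7) + 10*(7) = 7 = 7 ✓

a = -7, b = 7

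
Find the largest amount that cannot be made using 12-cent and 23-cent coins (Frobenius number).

For two coprime denominations a and b, the Frobenius number (largest value not representable as a non-negative combination) is ab - a - b.
Here gcd(12, 23) = 1, so they are coprime.
F(12, 23) = 12·23 - 12 - 23 = 276 - 35 = 241

241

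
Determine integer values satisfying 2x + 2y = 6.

Step 1: Check solvability.
gcd(2, 2) = 2
Since 2 divides 6, solutions exist.

Step 2: Apply extended Euclidean algorithm to find gcd.
We find integers such that 2*x0 + 2*y0 = 2

Step 3: Scale the particular solution.
Multiply by 6/2 = 3:
x = 0, y = 3

Step 4: Verify.
2*(0) + 2*(3) = 6 = 6 ✓

x = 0, y = 3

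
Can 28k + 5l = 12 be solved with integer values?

Step 1: Compute gcd(28, 5).
gcd(28, 5) = 1

Step 2: Check divisibility.
Does 1 divide 12? 12 = 1 x 12, so yes.

By the theorem on linear Diophantine equations, 28k + 5l = 12 has integer solutions if and only if gcd(28, 5) divides 12. Since 1 | 12, solutions exist.

Yes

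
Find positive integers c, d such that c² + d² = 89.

Search for c with 89 - c² a perfect square.
c = 5: 89 - 5² = 89 - 25 = 64 = 8² ✓
So c = 5, d = 8.

c = 5, d = 8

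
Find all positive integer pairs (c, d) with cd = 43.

The positive divisors of 43 are: 1, 43.
Each divisor d gives the pair (d, 43/d):
(1, 43), (43, 1)

(1, 43), (43, 1)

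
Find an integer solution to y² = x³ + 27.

Try small integer x values and check whether x³ + 27 is a perfect square.
x = -3: x³ + 27 = -3³ + 27 = -27 + 27 = 0
Is 0 a perfect square? 0² = 0 ✓
So (x, y) = (-3, 0) is a solution.

x = -3, y = 0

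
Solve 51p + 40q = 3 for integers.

Step 1: Check solvability.
gcd(51, 40) = 1
Since 1 divides 3, solutions exist.

Step 2: Apply extended Euclidean algorithm to find gcd.
We find integers such that 51*x0 + 40*y0 = 1

Step 3: Scale the particular solution.
Multiply by 3/1 = 3:
p = 33, q = -42

Step 4: Verify.
51*(33) + 40*(-42) = 3 = 3 ✓

p = 33, q = -42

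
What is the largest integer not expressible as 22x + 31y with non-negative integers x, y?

For two coprime denominations a and b, the Frobenius number (largest value not representable as a non-negative combination) is ab - a - b.
Here gcd(22, 31) = 1, so they are coprime.
F(22, 31) = 22·31 - 22 - 31 = 682 - 53 = 629

629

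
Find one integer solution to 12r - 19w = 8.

Step 1: Check solvability.
gcd(12, 19) = 1
Since 1 divides 8, solutions exist.

Step 2: Apply extended Euclidean algorithm to find gcd.
We find integers such that 12*x0 + 19*y0 = 1

Step 3: Scale the particular solution.
Multiply by 8/1 = 8:
r = 64, w = 40

Step 4: Verify.
12*(64) - 19*(40) = 8 = 8 ✓

r = 64, w = 40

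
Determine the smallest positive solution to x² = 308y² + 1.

We seek the smallest positive integers (x, y) with x² - 308y² = 1, i.e., x² = 308y² + 1.
Try successive y values:
y = 1: x² = 308·1² + 1 = 309, not a perfect square
y = 2: x² = 308·2² + 1 = 1233, not a perfect square
y = 3: x² = 308·3² + 1 = 2773, not a perfect square
... continuing the search (or via continued fractions) ...
y = 20: x² = 308·20² + 1 = 123201, x = 351 ✓

Verify: 351² - 308·20² = 123201 - 123200 = 1 ✓

x = 351, y = 20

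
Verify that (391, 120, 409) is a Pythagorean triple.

Compute a² + b²:
391² + 120² = 152881 + 14400 = 167281
Compute c²:
409² = 167281
Since 167281 = 167281, it is a Pythagorean triple.

Yes, it is a Pythagorean triple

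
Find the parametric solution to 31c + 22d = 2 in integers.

Step 1: Compute gcd(31, 22) = 1.
Since 1 divides 2, solutions exist.

Step 2: Find a particular solution using extended Euclidean algorithm.
We get c₀ = 10, d₀ = -14.
Check: 31*10 + 22*-14 = 2 = 2 ✓

Step 3: Write the general solution.
c = 10 + (22/1)t = 10 + 22t
d = -14 - (31/1)t = -14 - 31t
for any integer t.

c = 10 + 22t, d = -14 - 31t for integer t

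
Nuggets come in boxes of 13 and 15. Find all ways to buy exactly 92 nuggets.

We need non-negative integers (x, y) with 13x + 15y = 92.
For each x in 0..7, check if 92 - 13x is a non-negative multiple of 15.
No x yields an integer y ≥ 0.

No solution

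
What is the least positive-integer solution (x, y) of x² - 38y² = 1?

We seek the smallest positive integers (x, y) with x² - 38y² = 1, i.e., x² = 38y² + 1.
Try successive y values:
y = 1: x² = 38·1² + 1 = 39, not a perfect square
y = 2: x² = 38·2² + 1 = 153, not a perfect square
y = 3: x² = 38·3² + 1 = 343, not a perfect square
... continuing the search (or via continued fractions) ...
y = 6: x² = 38·6² + 1 = 1369, x = 37 ✓

Verify: 37² - 38·6² = 1369 - 1368 = 1 ✓

x = 37, y = 6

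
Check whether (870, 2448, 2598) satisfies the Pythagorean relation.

Compute a² + b²:
870² + 2448² = 756900 + 5992704 = 6749604
Compute c²:
2598² = 6749604
Since 6749604 = 6749604, it is a Pythagorean triple.

Yes, it is a Pythagorean triple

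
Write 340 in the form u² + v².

We need to find integers u, v > 0 such that u² + v² = 340.
Trying u = 4: v² = 340 - 4² = 340 - 16 = 324
v = 18
Check: 4² + 18² = 16 + 324 = 340 ✓

340 = 4² + 18²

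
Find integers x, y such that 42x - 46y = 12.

Step 1: Check solvability.
gcd(42, 46) = 2
Since 2 divides 12, solutions exist.

Step 2: Apply extended Euclidean algorithm to find gcd.
We find integers such that 42*x0 + 46*y0 = 2

Step 3: Scale the particular solution.
Multiply by 12/2 = 6:
x = 66, y = 60

Step 4: Verify.
42*(66) - 46*(60) = 12 = 12 ✓

x = 66, y = 60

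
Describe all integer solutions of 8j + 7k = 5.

Step 1: Compute gcd(8, 7) = 1.
Since 1 divides 5, solutions exist.

Step 2: Find a particular solution using extended Euclidean algorithm.
We get j₀ = 5, k₀ = -5.
Check: 8*5 + 7*-5 = 5 = 5 ✓

Step 3: Write the general solution.
j = 5 + (7/1)t = 5 + 7t
k = -5 - (8/1)t = -5 - 8t
for any integer t.

j = 5 + 7t, k = -5 - 8t for integer t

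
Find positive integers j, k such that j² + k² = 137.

Search for j with 137 - j² a perfect square.
j = 4: 137 - 4² = 137 - 16 = 121 = 11² ✓
So j = 4, k = 11.

j = 4, k = 11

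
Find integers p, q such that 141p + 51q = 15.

Step 1: Check solvability.
gcd(141, 51) = 3
Since 3 divides 15, solutions exist.

Step 2: Apply extended Euclidean algorithm to find gcd.
We find integers such that 141*x0 + 51*y0 = 3

Step 3: Scale the particular solution.
Multiply by 15/3 = 5:
p = 20, q = -55

Step 4: Verify.
141*(20) + 51*(-55) = 15 = 15 ✓

p = 20, q = -55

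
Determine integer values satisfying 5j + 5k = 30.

Step 1: Check solvability.
gcd(5, 5) = 5
Since 5 divides 30, solutions exist.

Step 2: Apply extended Euclidean algorithm to find gcd.
We find integers such that 5*x0 + 5*y0 = 5

Step 3: Scale the particular solution.
Multiply by 30/5 = 6:
j = 0, k = 6

Step 4: Verify.
5*(0) + 5*(6) = 30 = 30 ✓

j = 0, k = 6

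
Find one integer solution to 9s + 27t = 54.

Step 1: Check solvability.
gcd(9, 27) = 9
Since 9 divides 54, solutions exist.

Step 2: Apply extended Euclidean algorithm to find gcd.
We find integers such that 9*x0 + 27*y0 = 9

Step 3: Scale the particular solution.
Multiply by 54/9 = 6:
s = 6, t = 0

Step 4: Verify.
9*(6) + 27*(0) = 54 = 54 ✓

s = 6, t = 0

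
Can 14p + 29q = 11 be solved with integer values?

Step 1: Compute gcd(14, 29).
gcd(14, 29) = 1

Step 2: Check divisibility.
Does 1 divide 11? 11 = 1 x 11, so yes.

By the theorem on linear Diophantine equations, 14p + 29q = 11 has integer solutions if and only if gcd(14, 29) divides 11. Since 1 | 11, solutions exist.

Yes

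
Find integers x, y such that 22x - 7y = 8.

Step 1: Check solvability.
gcd(22, 7) = 1
Since 1 divides 8, solutions exist.

Step 2: Apply extended Euclidean algorithm to find gcd.
We find integers such that 22*x0 + 7*y0 = 1

Step 3: Scale the particular solution.
Multiply by 8/1 = 8:
x = 8, y = 24

Step 4: Verify.
22*(8) - 7*(24) = 8 = 8 ✓

x = 8, y = 24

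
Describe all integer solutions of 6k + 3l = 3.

Step 1: Compute gcd(6, 3) = 3.
Since 3 divides 3, solutions exist.

Step 2: Find a particular solution using extended Euclidean algorithm.
We get k₀ = 0, l₀ = 1.
Check: 6*0 + 3*1 = 3 = 3 ✓

Step 3: Write the general solution.
k = 0 + (3/3)t = 0 + 1t
l = 1 - (6/3)t = 1 - 2t
for any integer t.

k = 0 + 1t, l = 1 - 2t for integer t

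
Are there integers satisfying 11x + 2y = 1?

Step 1: Compute gcd(11, 2).
gcd(11, 2) = 1

Step 2: Check divisibility.
Does 1 divide 1? 1 = 1 x 1, so yes.

By the theorem on linear Diophantine equations, 11x + 2y = 1 has integer solutions if and only if gcd(11, 2) divides 1. Since 1 | 1, solutions exist.

Yes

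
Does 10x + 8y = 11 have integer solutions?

Step 1: Compute gcd(10, 8).
gcd(10, 8) = 2

Step 2: Check divisibility.
Does 2 divide 11? 11 = 2 x 5 + 1, so no.

By the theorem on linear Diophantine equations, 10x + 8y = 11 has integer solutions if and only if gcd(10, 8) divides 11. Since 2 does not divide 11, no solutions exist.

No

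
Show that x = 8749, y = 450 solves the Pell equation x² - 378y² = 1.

Compute x² = 8749² = 76545001
Compute 378y² = 378·450² = 378·202500 = 76545000
x² - 378y² = 76545001 - 76545000 = 1
Since this equals 1, (8749, 450) is a solution.

Yes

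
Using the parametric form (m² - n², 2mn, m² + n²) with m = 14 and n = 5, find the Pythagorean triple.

a = m² - n² = 196 - 25 = 171
b = 2mn = 2·14·5 = 140
c = m² + n² = 196 + 25 = 221
Verify: 171² + 140² = 29241 + 19600 = 48841 = 221² ✓

(171, 140, 221)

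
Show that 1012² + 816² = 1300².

Compute a² + b² = 1012² + 816² = 1024144 + 665856 = 1690000
Compute c² = 1300² = 1690000
Since 1690000 = 1690000, confirmed.

Yes, it is a Pythagorean triple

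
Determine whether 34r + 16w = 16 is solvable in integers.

Step 1: Compute gcd(34, 16).
gcd(34, 16) = 2

Step 2: Check divisibility.
Does 2 divide 16? 16 = 2 x 8, so yes.

By the theorem on linear Diophantine equations, 34r + 16w = 16 has integer solutions if and only if gcd(34, 16) divides 16. Since 2 | 16, solutions exist.

Yes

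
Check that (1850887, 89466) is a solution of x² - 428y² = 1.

Compute x² = 1850887² = 3425782686769
Compute 428y² = 428·89466² = 428·8004165156 = 3425782686768
x² - 428y² = 3425782686769 - 3425782686768 = 1
Since this equals 1, (1850887, 89466) is a solution.

Yes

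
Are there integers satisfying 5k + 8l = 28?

Step 1: Compute gcd(5, 8).
gcd(5, 8) = 1

Step 2: Check divisibility.
Does 1 divide 28? 28 = 1 x 28, so yes.

By the theorem on linear Diophantine equations, 5k + 8l = 28 has integer solutions if and only if gcd(5, 8) divides 28. Since 1 | 28, solutions exist.

Yes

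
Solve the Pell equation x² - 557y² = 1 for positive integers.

We seek the smallest positive integers (x, y) with x² - 557y² = 1, i.e., x² = 557y² + 1.
Try successive y values:
y = 1: x² = 557·1² + 1 = 558, not a perfect square
y = 2: x² = 557·2² + 1 = 2229, not a perfect square
y = 3: x² = 557·3² + 1 = 5014, not a perfect square
... continuing the search (or via continued fractions) ...
y = 1180: x² = 557·1180² + 1 = 775566801, x = 27849 ✓

Verify: 27849² - 557·1180² = 775566801 - 775566800 = 1 ✓

x = 27849, y = 1180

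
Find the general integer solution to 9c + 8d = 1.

Step 1: Compute gcd(9, 8) = 1.
Since 1 divides 1, solutions exist.

Step 2: Find a particular solution using extended Euclidean algorithm.
We get c₀ = 1, d₀ = -1.
Check: 9*1 + 8*-1 = 1 = 1 ✓

Step 3: Write the general solution.
c = 1 + (8/1)t = 1 + 8t
d = -1 - (9/1)t = -1 - 9t
for any integer t.

c = 1 + 8t, d = -1 - 9t for integer t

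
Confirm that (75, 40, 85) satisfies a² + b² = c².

Compute a² + b² = 75² + 40² = 5625 + 1600 = 7225
Compute c² = 85² = 7225
Since 7225 = 7225, confirmed.

Yes, it is a Pythagorean triple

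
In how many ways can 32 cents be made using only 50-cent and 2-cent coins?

We need non-negative integers (x, y) with 50x + 2y = 32.
For each x from 0 to 0, check if (32 - 50x) is a non-negative multiple of 2.
Solutions (x, y): (0,16)
Count: 1

1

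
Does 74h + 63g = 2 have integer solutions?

Step 1: Compute gcd(74, 63).
gcd(74, 63) = 1

Step 2: Check divisibility.
Does 1 divide 2? 2 = 1 x 2, so yes.

By the theorem on linear Diophantine equations, 74h + 63g = 2 has integer solutions if and only if gcd(74, 63) divides 2. Since 1 | 2, solutions exist.

Yes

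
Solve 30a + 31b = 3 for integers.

Step 1: Check solvability.
gcd(30, 31) = 1
Since 1 divides 3, solutions exist.

Step 2: Apply extended Euclidean algorithm to find gcd.
We find integers such that 30*x0 + 31*y0 = 1

Step 3: Scale the particular solution.
Multiply by 3/1 = 3:
a = -3, b = 3

Step 4: Verify.
30*(-3) + 31*(3) = 3 = 3 ✓

a = -3, b = 3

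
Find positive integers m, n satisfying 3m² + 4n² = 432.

Try small values of m and check whether (432 - 3m²)/4 is a perfect square.
m = 6: 3·6² = 108, so 4n² = 432 - 108 = 324, giving n² = 81, n = 9.
Check: 3·6² + 4·9² = 108 + 324 = 432 ✓

m = 6, n = 9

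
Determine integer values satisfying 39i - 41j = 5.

Step 1: Check solvability.
gcd(39, 41) = 1
Since 1 divides 5, solutions exist.

Step 2: Apply extended Euclidean algorithm to find gcd.
We find integers such that 39*x0 + 41*y0 = 1

Step 3: Scale the particular solution.
Multiply by 5/1 = 5:
i = 100, j = 95

Step 4: Verify.
39*(100) - 41*(95) = 5 = 5 ✓

i = 100, j = 95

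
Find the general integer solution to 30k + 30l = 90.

Step 1: Compute gcd(30, 30) = 30.
Since 30 divides 90, solutions exist.

Step 2: Find a particular solution using extended Euclidean algorithm.
We get k₀ = 0, l₀ = 3.
Check: 30*0 + 30*3 = 90 = 90 ✓

Step 3: Write the general solution.
k = 0 + (30/30)t = 0 + 1t
l = 3 - (30/30)t = 3 - 1t
for any integer t.

k = 0 + 1t, l = 3 - 1t for integer t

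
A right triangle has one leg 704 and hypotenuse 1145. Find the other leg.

a² = c² - b² = 1311025 - 495616 = 815409
a = 903

903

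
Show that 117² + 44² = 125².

Compute a² + b²:
117² + 44² = 13689 + 1936 = 15625
Compute c²:
125² = 15625
Since 15625 = 15625, it is a Pythagorean triple.

Yes, it is a Pythagorean triple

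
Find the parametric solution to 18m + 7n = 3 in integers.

Step 1: Compute gcd(18, 7) = 1.
Since 1 divides 3, solutions exist.

Step 2: Find a particular solution using extended Euclidean algorithm.
We get m₀ = 6, n₀ = -15.
Check: 18*6 + 7*-15 = 3 = 3 ✓

Step 3: Write the general solution.
m = 6 + (7/1)t = 6 + 7t
n = -15 - (18/1)t = -15 - 18t
for any integer t.

m = 6 + 7t, n = -15 - 18t for integer t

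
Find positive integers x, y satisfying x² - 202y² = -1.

We need x² = 202y² - 1. Try successive y:
y = 1: x² = 202·1² - 1 = 201, not a perfect square
y = 2: x² = 202·2² - 1 = 807, not a perfect square
y = 3: x² = 202·3² - 1 = 1817, not a perfect square
...
y = 221: x² = 202·221² - 1 = 9865881 = 3141² ✓
Check: 3141² - 202·221² = 9865881 - 9865882 = -1 ✓

x = 3141, y = 221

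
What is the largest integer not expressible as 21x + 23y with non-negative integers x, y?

For two coprime denominations a and b, the Frobenius number (largest value not representable as a non-negative combination) is ab - a - b.
Here gcd(21, 23) = 1, so they are coprime.
F(21, 23) = 21·23 - 21 - 23 = 483 - 44 = 439

439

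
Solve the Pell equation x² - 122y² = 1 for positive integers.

We seek the smallest positive integers (x, y) with x² - 122y² = 1, i.e., x² = 122y² + 1.
Try successive y values:
y = 1: x² = 122·1² + 1 = 123, not a perfect square
y = 2: x² = 122·2² + 1 = 489, not a perfect square
y = 3: x² = 122·3² + 1 = 1099, not a perfect square
... continuing the search (or via continued fractions) ...
y = 22: x² = 122·22² + 1 = 59049, x = 243 ✓

Verify: 243² - 122·22² = 59049 - 59048 = 1 ✓

x = 243, y = 22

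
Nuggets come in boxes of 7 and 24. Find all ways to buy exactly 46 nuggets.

We need non-negative integers (x, y) with 7x + 24y = 46.
For each x in 0..6, check if 46 - 7x is a non-negative multiple of 24.
No x yields an integer y ≥ 0.

No solution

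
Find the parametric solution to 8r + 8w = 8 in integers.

Step 1: Compute gcd(8, 8) = 8.
Since 8 divides 8, solutions exist.

Step 2: Find a particular solution using extended Euclidean algorithm.
We get r₀ = 0, w₀ = 1.
Check: 8*0 + 8*1 = 8 = 8 ✓

Step 3: Write the general solution.
r = 0 + (8/8)t = 0 + 1t
w = 1 - (8/8)t = 1 - 1t
for any integer t.

r = 0 + 1t, w = 1 - 1t for integer t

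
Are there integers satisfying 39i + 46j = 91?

Step 1: Compute gcd(39, 46).
gcd(39, 46) = 1

Step 2: Check divisibility.
Does 1 divide 91? 91 = 1 x 91, so yes.

By the theorem on linear Diophantine equations, 39i + 46j = 91 has integer solutions if and only if gcd(39, 46) divides 91. Since 1 | 91, solutions exist.

Yes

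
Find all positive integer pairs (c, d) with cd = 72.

The positive divisors of 72 are: 1, 2, 3, 4, 6, 8, 9, 12, 18, 24, 36, 72.
Each divisor d gives the pair (d, 72/d):
(1, 72), (2, 36), (3, 24), (4, 18), (6, 12), (8, 9), (9, 8), (12, 6), (18, 4), (24, 3), (36, 2), (72, 1)

(1, 72), (2, 36), (3, 24), (4, 18), (6, 12), (8, 9), (9, 8), (12, 6), (18, 4), (24, 3), (36, 2), (72, 1)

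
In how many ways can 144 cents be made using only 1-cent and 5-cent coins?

We need non-negative integers (x, y) with 1x + 5y = 144.
For each x from 0 to 144, check if (144 - 1x) is a non-negative multiple of 5.
Solutions (x, y): (4,28), (9,27), (14,26), (19,25), ...
Count: 29

29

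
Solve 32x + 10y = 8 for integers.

Step 1: Check solvability.
gcd(32, 10) = 2
Since 2 divides 8, solutions exist.

Step 2: Apply extended Euclidean algorithm to find gcd.
We find integers such that 32*x0 + 10*y0 = 2

Step 3: Scale the particular solution.
Multiply by 8/2 = 4:
x = 4, y = -12

Step 4: Verify.
32*(4) + 10*(-12) = 8 = 8 ✓

x = 4, y = -12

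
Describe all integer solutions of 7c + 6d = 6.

Step 1: Compute gcd(7, 6) = 1.
Since 1 divides 6, solutions exist.

Step 2: Find a particular solution using extended Euclidean algorithm.
We get c₀ = 6, d₀ = -6.
Check: 7*6 + 6*-6 = 6 = 6 ✓

Step 3: Write the general solution.
c = 6 + (6/1)t = 6 + 6t
d = -6 - (7/1)t = -6 - 7t
for any integer t.

c = 6 + 6t, d = -6 - 7t for integer t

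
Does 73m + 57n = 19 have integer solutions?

Step 1: Compute gcd(73, 57).
gcd(73, 57) = 1

Step 2: Check divisibility.
Does 1 divide 19? 19 = 1 x 19, so yes.

By the theorem on linear Diophantine equations, 73m + 57n = 19 has integer solutions if and only if gcd(73, 57) divides 19. Since 1 | 19, solutions exist.

Yes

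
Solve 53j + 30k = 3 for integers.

Step 1: Check solvability.
gcd(53, 30) = 1
Since 1 divides 3, solutions exist.

Step 2: Apply extended Euclidean algorithm to find gcd.
We find integers such that 53*x0 + 30*y0 = 1

Step 3: Scale the particular solution.
Multiply by 3/1 = 3:
j = -39, k = 69

Step 4: Verify.
53*(-39) + 30*(69) = 3 = 3 ✓

j = -39, k = 69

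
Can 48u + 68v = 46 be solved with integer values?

Step 1: Compute gcd(48, 68).
gcd(48, 68) = 4

Step 2: Check divisibility.
Does 4 divide 46? 46 = 4 x 11 + 2, so no.

By the theorem on linear Diophantine equations, 48u + 68v = 46 has integer solutions if and only if gcd(48, 68) divides 46. Since 4 does not divide 46, no solutions exist.

No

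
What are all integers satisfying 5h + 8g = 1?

Step 1: Compute gcd(5, 8) = 1.
Since 1 divides 1, solutions exist.

Step 2: Find a particular solution using extended Euclidean algorithm.
We get h₀ = -3, g₀ = 2.
Check: 5*-3 + 8*2 = 1 = 1 ✓

Step 3: Write the general solution.
h = -3 + (8/1)t = -3 + 8t
g = 2 - (5/1)t = 2 - 5t
for any integer t.

h = -3 + 8t, g = 2 - 5t for integer t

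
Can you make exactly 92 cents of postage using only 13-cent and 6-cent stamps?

We need non-negative x, y with 13x + 6y = 92.
gcd(13, 6) = 1 divides 92, so integer solutions exist.
Search for a non-negative one: x = 2 gives 6y = 92 - 26 = 66, so y = 11.
Check: 13·2 + 6·11 = 92 ✓

Yes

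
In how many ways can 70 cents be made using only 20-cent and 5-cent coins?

We need non-negative integers (x, y) with 20x + 5y = 70.
For each x from 0 to 3, check if (70 - 20x) is a non-negative multiple of 5.
Solutions (x, y): (0,14), (1,10), (2,6), (3,2)
Count: 4

4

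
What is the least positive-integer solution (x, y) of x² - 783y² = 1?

We seek the smallest positive integers (x, y) with x² - 783y² = 1, i.e., x² = 783y² + 1.
Try successive y values:
y = 1: x² = 783·1² + 1 = 784, x = 28 ✓

Verify: 28² - 783·1² = 784 - 783 = 1 ✓

x = 28, y = 1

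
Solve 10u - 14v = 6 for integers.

Step 1: Check solvability.
gcd(10, 14) = 2
Since 2 divides 6, solutions exist.

Step 2: Apply extended Euclidean algorithm to find gcd.
We find integers such that 10*x0 + 14*y0 = 2

Step 3: Scale the particular solution.
Multiply by 6/2 = 3:
u = 9, v = 6

Step 4: Verify.
10*(9) - 14*(6) = 6 = 6 ✓

u = 9, v = 6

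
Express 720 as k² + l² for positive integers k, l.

We need to find integers k, l > 0 such that k² + l² = 720.
Trying k = 12: l² = 720 - 12² = 720 - 144 = 576
l = 24
Check: 12² + 24² = 144 + 576 = 720 ✓

720 = 12² + 24²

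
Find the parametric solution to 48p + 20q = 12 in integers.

Step 1: Compute gcd(48, 20) = 4.
Since 4 divides 12, solutions exist.

Step 2: Find a particular solution using extended Euclidean algorithm.
We get p₀ = -6, q₀ = 15.
Check: 48*-6 + 20*15 = 12 = 12 ✓

Step 3: Write the general solution.
p = -6 + (20/4)t = -6 + 5t
q = 15 - (48/4)t = 15 - 12t
for any integer t.

p = -6 + 5t, q = 15 - 12t for integer t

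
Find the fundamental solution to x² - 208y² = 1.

We seek the smallest positive integers (x, y) with x² - 208y² = 1, i.e., x² = 208y² + 1.
Try successive y values:
y = 1: x² = 208·1² + 1 = 209, not a perfect square
y = 2: x² = 208·2² + 1 = 833, not a perfect square
y = 3: x² = 208·3² + 1 = 1873, not a perfect square
... continuing the search (or via continued fractions) ...
y = 45: x² = 208·45² + 1 = 421201, x = 649 ✓

Verify: 649² - 208·45² = 421201 - 421200 = 1 ✓

x = 649, y = 45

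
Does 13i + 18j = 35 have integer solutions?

Step 1: Compute gcd(13, 18).
gcd(13, 18) = 1

Step 2: Check divisibility.
Does 1 divide 35? 35 = 1 x 35, so yes.

By the theorem on linear Diophantine equations, 13i + 18j = 35 has integer solutions if and only if gcd(13, 18) divides 35. Since 1 | 35, solutions exist.

Yes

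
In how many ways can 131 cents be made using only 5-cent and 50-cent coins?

We need non-negative integers (x, y) with 5x + 50y = 131.
For each x from 0 to 26, check if (131 - 5x) is a non-negative multiple of 50.
Solutions (x, y): none
Count: 0

0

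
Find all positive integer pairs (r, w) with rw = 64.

The positive divisors of 64 are: 1, 2, 4, 8, 16, 32, 64.
Each divisor d gives the pair (d, 64/d):
(1, 64), (2, 32), (4, 16), (8, 8), (16, 4), (32, 2), (64, 1)

(1, 64), (2, 32), (4, 16), (8, 8), (16, 4), (32, 2), (64, 1)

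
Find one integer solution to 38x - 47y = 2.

Step 1: Check solvability.
gcd(38, 47) = 1
Since 1 divides 2, solutions exist.

Step 2: Apply extended Euclidean algorithm to find gcd.
We find integers such that 38*x0 + 47*y0 = 1

Step 3: Scale the particular solution.
Multiply by 2/1 = 2:
x = -42, y = -34

Step 4: Verify.
38*(-42) - 47*(-34) = 2 = 2 ✓

x = -42, y = -34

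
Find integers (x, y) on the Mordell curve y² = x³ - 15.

Try small integer x values and check whether x³ - 15 is a perfect square.
x = 4: x³ - 15 = 4³ - 15 = 64 - 15 = 49
Is 49 a perfect square? 7² = 49 ✓
So (x, y) = (4, -7) is a solution.

x = 4, y = -7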